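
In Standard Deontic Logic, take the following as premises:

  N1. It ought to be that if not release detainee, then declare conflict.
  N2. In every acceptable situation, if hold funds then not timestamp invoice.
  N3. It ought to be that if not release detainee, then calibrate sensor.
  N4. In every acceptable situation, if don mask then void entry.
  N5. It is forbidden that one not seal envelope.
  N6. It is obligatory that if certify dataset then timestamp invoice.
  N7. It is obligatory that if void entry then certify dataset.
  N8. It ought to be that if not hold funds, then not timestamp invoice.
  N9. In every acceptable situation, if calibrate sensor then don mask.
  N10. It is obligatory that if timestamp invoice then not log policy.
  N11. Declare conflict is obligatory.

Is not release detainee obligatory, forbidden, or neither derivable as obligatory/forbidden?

Premises 8 and 2 are O(¬hold_funds → ¬timestamp_invoice) and O(hold_funds → ¬timestamp_invoice); every ideal world satisfies ¬hold_funds or hold_funds, so in either case ¬timestamp_invoice holds — hence O(¬timestamp_invoice).
The contrapositive of premise 6 (O(certify_dataset → timestamp_invoice)) is O(¬timestamp_invoice → ¬certify_dataset), and O(¬timestamp_invoice) is already established, so O(¬certify_dataset).
The contrapositive of premise 7 (O(void_entry → certify_dataset)) is O(¬certify_dataset → ¬void_entry), and O(¬certify_dataset) is already established, so O(¬void_entry).
The contrapositive of premise 4 (O(don_mask → void_entry)) is O(¬void_entry → ¬don_mask), and O(¬void_entry) is already established, so O(¬don_mask).
The contrapositive of premise 9 (O(calibrate_sensor → don_mask)) is O(¬don_mask → ¬calibrate_sensor), and O(¬don_mask) is already established, so O(¬calibrate_sensor).
Premise 3, O(¬release_detainee → calibrate_sensor), contraposes to O(¬calibrate_sensor → release_detainee); with O(¬calibrate_sensor) we get O(release_detainee).
Premises 1, 5, 10, 11 do not contribute to this derivation.
Thus O(release_detainee), which is F(¬release_detainee): ¬release_detainee is forbidden.

Forbidden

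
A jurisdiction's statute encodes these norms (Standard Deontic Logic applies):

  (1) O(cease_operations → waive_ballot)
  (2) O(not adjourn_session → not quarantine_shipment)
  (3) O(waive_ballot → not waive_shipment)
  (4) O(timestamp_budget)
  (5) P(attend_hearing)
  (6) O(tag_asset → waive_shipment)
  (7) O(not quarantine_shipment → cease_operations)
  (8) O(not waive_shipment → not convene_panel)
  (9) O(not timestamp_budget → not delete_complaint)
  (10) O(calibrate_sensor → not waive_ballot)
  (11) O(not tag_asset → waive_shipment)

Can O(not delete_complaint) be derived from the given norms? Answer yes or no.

Premise 9 is O(not timestamp_budget → not delete_complaint), but O(not timestamp_budget) is not derivable from the premises, so it does not yield O(not delete_complaint).
No other premise forces O(not delete_complaint). An ideal world satisfying every premise can still have not delete_complaint false, so O(not delete_complaint) is not derivable.

No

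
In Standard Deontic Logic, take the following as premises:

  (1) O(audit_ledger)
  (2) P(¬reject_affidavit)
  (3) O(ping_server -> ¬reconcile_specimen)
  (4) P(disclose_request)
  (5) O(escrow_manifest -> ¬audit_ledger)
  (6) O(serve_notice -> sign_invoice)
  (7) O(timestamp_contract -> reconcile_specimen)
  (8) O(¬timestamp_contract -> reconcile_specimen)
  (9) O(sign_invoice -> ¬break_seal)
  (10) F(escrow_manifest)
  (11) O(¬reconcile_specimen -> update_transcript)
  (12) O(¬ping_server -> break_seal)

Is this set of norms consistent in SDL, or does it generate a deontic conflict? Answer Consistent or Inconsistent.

Consistent

Premise 5 is O(escrow_manifest -> ¬audit_ledger), but O(escrow_manifest) is not derivable from the premises, so it does not yield O(¬audit_ledger).
So O(¬audit_ledger) is not derivable, and the apparent clash with O(audit_ledger) does not arise.
A world satisfying every obligation exists (e.g. audit_ledger=true, break_seal=true, disclose_request=false, escrow_manifest=false, ping_server=false, reconcile_specimen=true, reject_affidavit=false, serve_notice=false, sign_invoice=false, timestamp_contract=false, update_transcript=false); no atom is both obligatory and forbidden, so the set is consistent.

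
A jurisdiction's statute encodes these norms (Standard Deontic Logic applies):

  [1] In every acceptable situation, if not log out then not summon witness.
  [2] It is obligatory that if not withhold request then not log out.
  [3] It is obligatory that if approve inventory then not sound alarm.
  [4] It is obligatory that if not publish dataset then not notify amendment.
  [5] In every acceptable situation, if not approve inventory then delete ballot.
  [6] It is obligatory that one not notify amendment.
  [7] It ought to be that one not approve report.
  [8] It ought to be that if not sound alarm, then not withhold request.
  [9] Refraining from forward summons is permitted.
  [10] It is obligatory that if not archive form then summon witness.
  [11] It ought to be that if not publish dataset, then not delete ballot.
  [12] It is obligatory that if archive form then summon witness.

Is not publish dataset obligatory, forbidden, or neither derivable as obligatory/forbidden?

Premises 12 and 10 are O(archive_form → summon_witness) and O(¬archive_form → summon_witness); every ideal world satisfies archive_form or ¬archive_form, so in either case summon_witness holds — hence O(summon_witness).
Premise 1, O(¬log_out → ¬summon_witness), contraposes to O(summon_witness → log_out); with O(summon_witness) we get O(log_out).
Premise 2 is O(¬withhold_request → ¬log_out); contrapositively O(log_out → withhold_request). Since O(log_out) holds, K gives O(withhold_request).
Premise 8 is O(¬sound_alarm → ¬withhold_request); contrapositively O(withhold_request → sound_alarm). Since O(withhold_request) holds, K gives O(sound_alarm).
Premise 3 is O(approve_inventory → ¬sound_alarm); contrapositively O(sound_alarm → ¬approve_inventory). Since O(sound_alarm) holds, K gives O(¬approve_inventory).
Applying K to premise 5 (O(¬approve_inventory → delete_ballot)) and O(¬approve_inventory) yields O(delete_ballot).
Premise 11 is O(¬publish_dataset → ¬delete_ballot); contrapositively O(delete_ballot → publish_dataset). Since O(delete_ballot) holds, K gives O(publish_dataset).
Premises 4, 6, 7, 9 do not contribute to this derivation.
Thus O(publish_dataset), which is F(¬publish_dataset): ¬publish_dataset is forbidden.

Forbidden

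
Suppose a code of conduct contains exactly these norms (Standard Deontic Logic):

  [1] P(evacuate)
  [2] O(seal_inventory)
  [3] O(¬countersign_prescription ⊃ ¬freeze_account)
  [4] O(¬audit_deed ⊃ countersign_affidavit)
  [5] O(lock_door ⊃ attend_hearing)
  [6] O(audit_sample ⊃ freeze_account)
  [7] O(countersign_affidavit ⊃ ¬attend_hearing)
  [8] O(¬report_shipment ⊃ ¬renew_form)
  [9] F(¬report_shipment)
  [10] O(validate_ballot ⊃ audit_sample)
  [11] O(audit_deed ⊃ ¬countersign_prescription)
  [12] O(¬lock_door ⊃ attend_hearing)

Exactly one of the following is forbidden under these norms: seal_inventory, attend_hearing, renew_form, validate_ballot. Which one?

Premises 12 and 5 are O(¬lock_door ⊃ attend_hearing) and O(lock_door ⊃ attend_hearing); every ideal world satisfies ¬lock_door or lock_door, so in either case attend_hearing holds — hence O(attend_hearing).
Premise 7 is O(countersign_affidavit ⊃ ¬attend_hearing); contrapositively O(attend_hearing ⊃ ¬countersign_affidavit). Since O(attend_hearing) holds, K gives O(¬countersign_affidavit).
Premise 4 is O(¬audit_deed ⊃ countersign_affidavit); contrapositively O(¬countersign_affidavit ⊃ audit_deed). Since O(¬countersign_affidavit) holds, K gives O(audit_deed).
Premise 11 is O(audit_deed ⊃ ¬countersign_prescription); since O(audit_deed), deontic closure gives O(¬countersign_prescription).
Premise 3 is O(¬countersign_prescription ⊃ ¬freeze_account); since O(¬countersign_prescription), deontic closure gives O(¬freeze_account).
Premise 6 is O(audit_sample ⊃ freeze_account); contrapositively O(¬freeze_account ⊃ ¬audit_sample). Since O(¬freeze_account) holds, K gives O(¬audit_sample).
Premise 10, O(validate_ballot ⊃ audit_sample), contraposes to O(¬audit_sample ⊃ ¬validate_ballot); with O(¬audit_sample) we get O(¬validate_ballot).
So O(¬validate_ballot) holds, i.e. validate_ballot is forbidden. None of the other listed options is forbidden under the premises.

validate_ballot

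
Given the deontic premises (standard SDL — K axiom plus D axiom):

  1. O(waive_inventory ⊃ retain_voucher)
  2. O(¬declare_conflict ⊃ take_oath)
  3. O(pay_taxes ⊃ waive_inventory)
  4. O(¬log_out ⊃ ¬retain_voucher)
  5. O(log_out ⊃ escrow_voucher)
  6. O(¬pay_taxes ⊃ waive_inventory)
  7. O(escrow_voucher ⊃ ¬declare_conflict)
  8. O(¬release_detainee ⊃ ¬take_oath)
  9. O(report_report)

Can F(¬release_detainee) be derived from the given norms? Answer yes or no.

Yes

Premises 3 and 6 cover both cases: O(pay_taxes ⊃ waive_inventory) and O(¬pay_taxes ⊃ waive_inventory). Since pay_taxes ∨ ¬pay_taxes is a tautology, O(waive_inventory) follows.
Premise 1 is O(waive_inventory ⊃ retain_voucher); since O(waive_inventory), deontic closure gives O(retain_voucher).
Premise 4, O(¬log_out ⊃ ¬retain_voucher), contraposes to O(retain_voucher ⊃ log_out); with O(retain_voucher) we get O(log_out).
From O(log_out) and premise 5, O(log_out ⊃ escrow_voucher), we obtain O(escrow_voucher).
With premise 7, O(escrow_voucher ⊃ ¬declare_conflict), the K-axiom yields O(¬declare_conflict).
Applying K to premise 2 (O(¬declare_conflict ⊃ take_oath)) and O(¬declare_conflict) yields O(take_oath).
Premise 8 is O(¬release_detainee ⊃ ¬take_oath); contrapositively O(take_oath ⊃ release_detainee). Since O(take_oath) holds, K gives O(release_detainee).
Premise 9 does not contribute to this derivation.
So O(release_detainee) holds, i.e. F(¬release_detainee). The claim follows.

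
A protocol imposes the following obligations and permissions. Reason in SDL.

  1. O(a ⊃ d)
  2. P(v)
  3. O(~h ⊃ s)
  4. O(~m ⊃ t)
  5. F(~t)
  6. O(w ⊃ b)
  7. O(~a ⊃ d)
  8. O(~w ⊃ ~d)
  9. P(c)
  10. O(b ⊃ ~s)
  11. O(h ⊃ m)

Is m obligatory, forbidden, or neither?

Premises 7 and 1 are O(~a ⊃ d) and O(a ⊃ d); every ideal world satisfies ~a or a, so in either case d holds — hence O(d).
The contrapositive of premise 8 (O(~w ⊃ ~d)) is O(d ⊃ w), and O(d) is already established, so O(w).
Premise 6 is O(w ⊃ b); since O(w), deontic closure gives O(b).
From O(b) and premise 10, O(b ⊃ ~s), we obtain O(~s).
Premise 3 is O(~h ⊃ s); contrapositively O(~s ⊃ h). Since O(~s) holds, K gives O(h).
Premise 11 is O(h ⊃ m); since O(h), deontic closure gives O(m).
Premises 2, 4, 5, 9 do not contribute to this derivation.
Hence m is obligatory.

Obligatory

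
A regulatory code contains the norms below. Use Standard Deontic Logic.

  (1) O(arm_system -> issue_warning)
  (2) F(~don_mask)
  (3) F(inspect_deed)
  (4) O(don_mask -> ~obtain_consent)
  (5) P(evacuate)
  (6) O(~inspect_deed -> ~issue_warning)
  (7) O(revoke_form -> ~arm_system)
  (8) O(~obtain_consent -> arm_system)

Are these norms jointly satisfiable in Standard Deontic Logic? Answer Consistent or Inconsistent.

Inconsistent

Premise 3 is F(inspect_deed), i.e. O(~inspect_deed).
From O(~inspect_deed) and premise 6, O(~inspect_deed -> ~issue_warning), we obtain O(~issue_warning).
The contrapositive of premise 1 (O(arm_system -> issue_warning)) is O(~issue_warning -> ~arm_system), and O(~issue_warning) is already established, so O(~arm_system).
Premise 8 is O(~obtain_consent -> arm_system); contrapositively O(~arm_system -> obtain_consent). Since O(~arm_system) holds, K gives O(obtain_consent).
Premise 4, O(don_mask -> ~obtain_consent), contraposes to O(obtain_consent -> ~don_mask); with O(obtain_consent) we get O(~don_mask).
However, F(~don_mask) at premise 2 amounts to O(don_mask).
We now have both O(~don_mask) and O(don_mask) — don_mask is simultaneously obligatory and forbidden, violating the D-axiom.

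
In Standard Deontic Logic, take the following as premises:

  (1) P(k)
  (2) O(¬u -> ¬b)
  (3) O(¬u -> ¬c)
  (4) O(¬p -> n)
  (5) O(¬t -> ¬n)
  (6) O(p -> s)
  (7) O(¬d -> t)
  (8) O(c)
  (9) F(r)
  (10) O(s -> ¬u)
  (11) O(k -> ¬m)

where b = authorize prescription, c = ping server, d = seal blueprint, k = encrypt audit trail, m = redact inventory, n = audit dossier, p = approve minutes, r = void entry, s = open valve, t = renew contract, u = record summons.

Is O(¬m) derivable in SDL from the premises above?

Premise 11 is O(k -> ¬m), but O(k) is not derivable from the premises (the permission P(k) asserts only ¬O(¬k), not O(k)), so it does not yield O(¬m).
No other premise forces O(¬m). An ideal world satisfying every premise can still have ¬m false, so O(¬m) is not derivable.

No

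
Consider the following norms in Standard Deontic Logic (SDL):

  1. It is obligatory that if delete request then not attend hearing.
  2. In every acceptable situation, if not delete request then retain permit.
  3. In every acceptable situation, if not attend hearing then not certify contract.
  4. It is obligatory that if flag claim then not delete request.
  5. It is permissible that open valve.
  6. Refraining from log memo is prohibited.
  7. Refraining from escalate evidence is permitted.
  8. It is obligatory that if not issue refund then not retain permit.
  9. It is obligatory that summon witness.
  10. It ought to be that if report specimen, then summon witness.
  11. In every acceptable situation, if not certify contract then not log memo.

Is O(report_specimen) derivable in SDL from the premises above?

No

Premise 10 is O(report_specimen → summon_witness); even if O(summon_witness) held, inferring O(report_specimen) would be affirming the consequent — invalid.
No other premise forces O(report_specimen). An ideal world satisfying every premise can still have report_specimen false, so O(report_specimen) is not derivable.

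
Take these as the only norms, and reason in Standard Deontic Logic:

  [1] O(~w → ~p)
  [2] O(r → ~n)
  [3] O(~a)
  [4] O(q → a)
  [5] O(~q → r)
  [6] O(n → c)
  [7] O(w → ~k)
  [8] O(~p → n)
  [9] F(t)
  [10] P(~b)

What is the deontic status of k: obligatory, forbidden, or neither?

Forbidden

Premise 3 states O(~a) outright.
The contrapositive of premise 4 (O(q → a)) is O(~a → ~q), and O(~a) is already established, so O(~q).
Premise 5 is O(~q → r); since O(~q), deontic closure gives O(r).
Premise 2 is O(r → ~n); since O(r), deontic closure gives O(~n).
Premise 8 is O(~p → n); contrapositively O(~n → p). Since O(~n) holds, K gives O(p).
The contrapositive of premise 1 (O(~w → ~p)) is O(p → w), and O(p) is already established, so O(w).
Applying K to premise 7 (O(w → ~k)) and O(w) yields O(~k).
Premises 6, 9, 10 do not contribute to this derivation.
Thus O(~k), which is F(k): k is forbidden.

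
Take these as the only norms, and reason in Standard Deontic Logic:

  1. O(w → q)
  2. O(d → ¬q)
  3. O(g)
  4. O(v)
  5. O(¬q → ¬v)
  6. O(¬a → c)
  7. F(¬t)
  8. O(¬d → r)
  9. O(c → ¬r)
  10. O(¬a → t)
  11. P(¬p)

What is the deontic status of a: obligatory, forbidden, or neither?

Obligatory

Premise 4 states O(v) outright.
The contrapositive of premise 5 (O(¬q → ¬v)) is O(v → q), and O(v) is already established, so O(q).
Premise 2, O(d → ¬q), contraposes to O(q → ¬d); with O(q) we get O(¬d).
Applying K to premise 8 (O(¬d → r)) and O(¬d) yields O(r).
The contrapositive of premise 9 (O(c → ¬r)) is O(r → ¬c), and O(r) is already established, so O(¬c).
Premise 6 is O(¬a → c); contrapositively O(¬c → a). Since O(¬c) holds, K gives O(a).
Premises 1, 3, 7, 10, 11 do not contribute to this derivation.
Hence a is obligatory.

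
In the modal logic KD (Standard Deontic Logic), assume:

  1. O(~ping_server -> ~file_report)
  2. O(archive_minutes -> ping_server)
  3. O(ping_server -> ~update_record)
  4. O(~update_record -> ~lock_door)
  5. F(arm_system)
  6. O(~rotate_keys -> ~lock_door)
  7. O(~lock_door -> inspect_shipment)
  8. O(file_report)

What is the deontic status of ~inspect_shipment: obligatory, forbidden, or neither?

Premise 8 states O(file_report) outright.
Premise 1 is O(~ping_server -> ~file_report); contrapositively O(file_report -> ping_server). Since O(file_report) holds, K gives O(ping_server).
From O(ping_server) and premise 3, O(ping_server -> ~update_record), we obtain O(~update_record).
With premise 4, O(~update_record -> ~lock_door), the K-axiom yields O(~lock_door).
With premise 7, O(~lock_door -> inspect_shipment), the K-axiom yields O(inspect_shipment).
Premises 2, 5, 6 do not contribute to this derivation.
Thus O(inspect_shipment), which is F(~inspect_shipment): ~inspect_shipment is forbidden.

Forbidden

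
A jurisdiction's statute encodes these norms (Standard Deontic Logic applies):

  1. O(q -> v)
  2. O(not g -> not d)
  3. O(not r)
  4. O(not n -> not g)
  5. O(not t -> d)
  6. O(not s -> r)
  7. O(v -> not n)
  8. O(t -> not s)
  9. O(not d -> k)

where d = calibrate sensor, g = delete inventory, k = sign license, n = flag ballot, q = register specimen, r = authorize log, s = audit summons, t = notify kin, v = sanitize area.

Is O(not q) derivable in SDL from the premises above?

Yes

From premise 3 we have O(not r).
Premise 6, O(not s -> r), contraposes to O(not r -> s); with O(not r) we get O(s).
The contrapositive of premise 8 (O(t -> not s)) is O(s -> not t), and O(s) is already established, so O(not t).
Premise 5 is O(not t -> d); since O(not t), deontic closure gives O(d).
Premise 2 is O(not g -> not d); contrapositively O(d -> g). Since O(d) holds, K gives O(g).
Premise 4 is O(not n -> not g); contrapositively O(g -> n). Since O(g) holds, K gives O(n).
The contrapositive of premise 7 (O(v -> not n)) is O(n -> not v), and O(n) is already established, so O(not v).
Premise 1 is O(q -> v); contrapositively O(not v -> not q). Since O(not v) holds, K gives O(not q).
Premise 9 does not contribute to this derivation.
So O(not q) follows.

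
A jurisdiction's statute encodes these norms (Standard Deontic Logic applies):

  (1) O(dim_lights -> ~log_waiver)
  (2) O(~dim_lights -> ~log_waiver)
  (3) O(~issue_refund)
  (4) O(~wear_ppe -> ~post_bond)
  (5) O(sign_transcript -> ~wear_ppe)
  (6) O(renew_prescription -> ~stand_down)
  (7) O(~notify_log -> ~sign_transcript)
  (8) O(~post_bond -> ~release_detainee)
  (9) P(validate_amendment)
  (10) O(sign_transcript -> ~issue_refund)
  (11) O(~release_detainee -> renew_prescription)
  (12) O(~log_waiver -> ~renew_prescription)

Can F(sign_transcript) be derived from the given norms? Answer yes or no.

Premises 1 and 2 are O(dim_lights -> ~log_waiver) and O(~dim_lights -> ~log_waiver); every ideal world satisfies dim_lights or ~dim_lights, so in either case ~log_waiver holds — hence O(~log_waiver).
Premise 12 is O(~log_waiver -> ~renew_prescription); since O(~log_waiver), deontic closure gives O(~renew_prescription).
Premise 11, O(~release_detainee -> renew_prescription), contraposes to O(~renew_prescription -> release_detainee); with O(~renew_prescription) we get O(release_detainee).
Premise 8 is O(~post_bond -> ~release_detainee); contrapositively O(release_detainee -> post_bond). Since O(release_detainee) holds, K gives O(post_bond).
Premise 4, O(~wear_ppe -> ~post_bond), contraposes to O(post_bond -> wear_ppe); with O(post_bond) we get O(wear_ppe).
Premise 5 is O(sign_transcript -> ~wear_ppe); contrapositively O(wear_ppe -> ~sign_transcript). Since O(wear_ppe) holds, K gives O(~sign_transcript).
Premises 3, 6, 7, 9, 10 do not contribute to this derivation.
So O(~sign_transcript) holds, i.e. F(sign_transcript). The claim follows.

Yes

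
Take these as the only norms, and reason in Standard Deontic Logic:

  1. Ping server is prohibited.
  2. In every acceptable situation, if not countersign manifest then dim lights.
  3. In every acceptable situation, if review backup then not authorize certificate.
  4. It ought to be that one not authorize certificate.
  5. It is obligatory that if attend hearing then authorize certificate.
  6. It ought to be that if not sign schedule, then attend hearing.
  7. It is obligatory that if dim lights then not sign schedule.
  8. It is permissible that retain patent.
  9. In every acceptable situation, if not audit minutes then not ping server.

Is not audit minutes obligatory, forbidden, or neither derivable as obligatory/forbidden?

Neither

Premise 9 is O(¬audit_minutes → ¬ping_server); even if O(¬ping_server) held, inferring O(¬audit_minutes) would be affirming the consequent — invalid.
No premise or chain of K-axiom applications forces O(¬audit_minutes), and none forces O(audit_minutes). So ¬audit_minutes is neither obligatory nor forbidden under these norms.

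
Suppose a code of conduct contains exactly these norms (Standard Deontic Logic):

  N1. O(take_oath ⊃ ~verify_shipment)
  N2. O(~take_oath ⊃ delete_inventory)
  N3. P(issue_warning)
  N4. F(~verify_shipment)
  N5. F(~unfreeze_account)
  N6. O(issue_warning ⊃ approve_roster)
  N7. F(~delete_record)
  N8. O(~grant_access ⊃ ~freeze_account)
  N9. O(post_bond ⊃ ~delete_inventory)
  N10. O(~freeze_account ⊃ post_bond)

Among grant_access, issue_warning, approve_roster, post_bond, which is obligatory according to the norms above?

grant_access

F(~verify_shipment) at premise 4 means O(verify_shipment).
Premise 1 is O(take_oath ⊃ ~verify_shipment); contrapositively O(verify_shipment ⊃ ~take_oath). Since O(verify_shipment) holds, K gives O(~take_oath).
With premise 2, O(~take_oath ⊃ delete_inventory), the K-axiom yields O(delete_inventory).
The contrapositive of premise 9 (O(post_bond ⊃ ~delete_inventory)) is O(delete_inventory ⊃ ~post_bond), and O(delete_inventory) is already established, so O(~post_bond).
The contrapositive of premise 10 (O(~freeze_account ⊃ post_bond)) is O(~post_bond ⊃ freeze_account), and O(~post_bond) is already established, so O(freeze_account).
Premise 8 is O(~grant_access ⊃ ~freeze_account); contrapositively O(freeze_account ⊃ grant_access). Since O(freeze_account) holds, K gives O(grant_access).
So O(grant_access) holds — grant_access is obligatory. None of the other listed options is made obligatory by any chain of premises.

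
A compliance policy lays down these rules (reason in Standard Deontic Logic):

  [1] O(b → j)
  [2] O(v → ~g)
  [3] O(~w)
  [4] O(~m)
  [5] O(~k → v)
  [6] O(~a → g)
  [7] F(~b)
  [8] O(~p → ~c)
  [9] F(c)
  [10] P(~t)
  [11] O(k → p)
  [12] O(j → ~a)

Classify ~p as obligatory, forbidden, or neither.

F(~b) at premise 7 means O(b).
Premise 1 is O(b → j); since O(b), deontic closure gives O(j).
From O(j) and premise 12, O(j → ~a), we obtain O(~a).
Premise 6 is O(~a → g); since O(~a), deontic closure gives O(g).
Premise 2 is O(v → ~g); contrapositively O(g → ~v). Since O(g) holds, K gives O(~v).
The contrapositive of premise 5 (O(~k → v)) is O(~v → k), and O(~v) is already established, so O(k).
Premise 11 is O(k → p); since O(k), deontic closure gives O(p).
Premises 3, 4, 8, 9, 10 do not contribute to this derivation.
Thus O(p), which is F(~p): ~p is forbidden.

Forbidden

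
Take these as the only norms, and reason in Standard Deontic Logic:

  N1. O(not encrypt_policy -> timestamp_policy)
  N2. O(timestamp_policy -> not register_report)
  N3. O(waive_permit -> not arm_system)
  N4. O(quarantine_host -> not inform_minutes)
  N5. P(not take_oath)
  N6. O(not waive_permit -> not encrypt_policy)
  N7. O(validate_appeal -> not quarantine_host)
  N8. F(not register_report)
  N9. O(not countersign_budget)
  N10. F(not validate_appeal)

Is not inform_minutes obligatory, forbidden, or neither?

Premise 4 is O(quarantine_host -> not inform_minutes), but O(quarantine_host) is not derivable from the premises, so it does not yield O(not inform_minutes).
No premise or chain of K-axiom applications forces O(not inform_minutes), and none forces O(inform_minutes). So not inform_minutes is neither obligatory nor forbidden under these norms.

Neither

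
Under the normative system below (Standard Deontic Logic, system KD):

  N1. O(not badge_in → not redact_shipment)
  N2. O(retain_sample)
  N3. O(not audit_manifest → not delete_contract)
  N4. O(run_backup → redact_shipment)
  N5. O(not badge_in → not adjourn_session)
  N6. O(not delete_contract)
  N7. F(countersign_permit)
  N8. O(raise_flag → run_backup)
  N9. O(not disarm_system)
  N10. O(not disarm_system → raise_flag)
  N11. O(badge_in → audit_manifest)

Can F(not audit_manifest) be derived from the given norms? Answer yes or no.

From premise 9 we have O(not disarm_system).
With premise 10, O(not disarm_system → raise_flag), the K-axiom yields O(raise_flag).
Premise 8 is O(raise_flag → run_backup); since O(raise_flag), deontic closure gives O(run_backup).
Premise 4 is O(run_backup → redact_shipment); since O(run_backup), deontic closure gives O(redact_shipment).
Premise 1, O(not badge_in → not redact_shipment), contraposes to O(redact_shipment → badge_in); with O(redact_shipment) we get O(badge_in).
Premise 11 is O(badge_in → audit_manifest); since O(badge_in), deontic closure gives O(audit_manifest).
Premises 2, 3, 5, 6, 7 do not contribute to this derivation.
So O(audit_manifest) holds, i.e. F(not audit_manifest). The claim follows.

Yes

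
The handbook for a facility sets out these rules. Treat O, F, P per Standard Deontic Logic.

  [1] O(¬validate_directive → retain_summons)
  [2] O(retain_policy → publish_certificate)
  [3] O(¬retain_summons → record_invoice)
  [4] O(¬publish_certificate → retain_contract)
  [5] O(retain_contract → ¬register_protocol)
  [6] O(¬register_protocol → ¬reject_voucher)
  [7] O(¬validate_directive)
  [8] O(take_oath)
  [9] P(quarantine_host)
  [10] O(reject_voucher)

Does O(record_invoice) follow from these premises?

No

Premise 3 is O(¬retain_summons → record_invoice), but O(¬retain_summons) is not derivable from the premises, so it does not yield O(record_invoice).
No other premise forces O(record_invoice). An ideal world satisfying every premise can still have record_invoice false, so O(record_invoice) is not derivable.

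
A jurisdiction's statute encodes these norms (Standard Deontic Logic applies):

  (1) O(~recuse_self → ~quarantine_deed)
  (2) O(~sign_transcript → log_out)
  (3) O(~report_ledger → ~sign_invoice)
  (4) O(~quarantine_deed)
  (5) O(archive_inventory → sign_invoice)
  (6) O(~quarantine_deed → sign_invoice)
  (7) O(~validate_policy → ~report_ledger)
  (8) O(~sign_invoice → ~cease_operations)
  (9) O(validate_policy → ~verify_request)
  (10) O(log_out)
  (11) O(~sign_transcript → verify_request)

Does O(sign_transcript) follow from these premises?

Premise 4 states O(~quarantine_deed) outright.
With premise 6, O(~quarantine_deed → sign_invoice), the K-axiom yields O(sign_invoice).
Premise 3 is O(~report_ledger → ~sign_invoice); contrapositively O(sign_invoice → report_ledger). Since O(sign_invoice) holds, K gives O(report_ledger).
Premise 7, O(~validate_policy → ~report_ledger), contraposes to O(report_ledger → validate_policy); with O(report_ledger) we get O(validate_policy).
From O(validate_policy) and premise 9, O(validate_policy → ~verify_request), we obtain O(~verify_request).
The contrapositive of premise 11 (O(~sign_transcript → verify_request)) is O(~verify_request → sign_transcript), and O(~verify_request) is already established, so O(sign_transcript).
Premises 1, 2, 5, 8, 10 do not contribute to this derivation.
So O(sign_transcript) follows.

Yes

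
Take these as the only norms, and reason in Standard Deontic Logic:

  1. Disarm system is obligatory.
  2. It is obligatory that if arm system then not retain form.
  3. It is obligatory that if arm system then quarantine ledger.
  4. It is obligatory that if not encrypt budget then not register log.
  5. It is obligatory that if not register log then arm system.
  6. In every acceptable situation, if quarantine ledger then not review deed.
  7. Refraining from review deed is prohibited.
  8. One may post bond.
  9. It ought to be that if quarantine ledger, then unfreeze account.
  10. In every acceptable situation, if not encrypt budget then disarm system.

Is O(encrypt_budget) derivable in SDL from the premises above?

Premise 7, F(¬review_deed), is equivalent to O(review_deed).
Premise 6, O(quarantine_ledger → ¬review_deed), contraposes to O(review_deed → ¬quarantine_ledger); with O(review_deed) we get O(¬quarantine_ledger).
The contrapositive of premise 3 (O(arm_system → quarantine_ledger)) is O(¬quarantine_ledger → ¬arm_system), and O(¬quarantine_ledger) is already established, so O(¬arm_system).
The contrapositive of premise 5 (O(¬register_log → arm_system)) is O(¬arm_system → register_log), and O(¬arm_system) is already established, so O(register_log).
The contrapositive of premise 4 (O(¬encrypt_budget → ¬register_log)) is O(register_log → encrypt_budget), and O(register_log) is already established, so O(encrypt_budget).
Premises 1, 2, 8, 9, 10 do not contribute to this derivation.
So O(encrypt_budget) follows.

Yes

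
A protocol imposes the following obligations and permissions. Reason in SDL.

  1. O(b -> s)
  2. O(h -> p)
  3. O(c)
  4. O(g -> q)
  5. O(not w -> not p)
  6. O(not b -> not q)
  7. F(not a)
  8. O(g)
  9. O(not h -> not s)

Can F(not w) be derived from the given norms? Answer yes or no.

Yes

Premise 8 states O(g) outright.
With premise 4, O(g -> q), the K-axiom yields O(q).
Premise 6, O(not b -> not q), contraposes to O(q -> b); with O(q) we get O(b).
Applying K to premise 1 (O(b -> s)) and O(b) yields O(s).
Premise 9, O(not h -> not s), contraposes to O(s -> h); with O(s) we get O(h).
Premise 2 is O(h -> p); since O(h), deontic closure gives O(p).
The contrapositive of premise 5 (O(not w -> not p)) is O(p -> w), and O(p) is already established, so O(w).
Premises 3, 7 do not contribute to this derivation.
So O(w) holds, i.e. F(not w). The claim follows.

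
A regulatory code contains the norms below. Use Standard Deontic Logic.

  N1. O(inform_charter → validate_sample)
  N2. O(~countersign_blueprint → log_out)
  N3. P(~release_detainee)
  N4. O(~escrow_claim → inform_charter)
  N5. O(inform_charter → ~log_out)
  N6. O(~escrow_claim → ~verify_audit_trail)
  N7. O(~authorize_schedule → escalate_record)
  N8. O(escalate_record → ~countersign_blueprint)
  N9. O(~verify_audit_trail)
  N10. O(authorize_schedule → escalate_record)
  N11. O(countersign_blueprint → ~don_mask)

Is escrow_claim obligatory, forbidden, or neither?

By case analysis on authorize_schedule: premise 10 gives O(authorize_schedule → escalate_record) and premise 7 gives O(~authorize_schedule → escalate_record), so O(escalate_record) either way.
Premise 8 is O(escalate_record → ~countersign_blueprint); since O(escalate_record), deontic closure gives O(~countersign_blueprint).
From O(~countersign_blueprint) and premise 2, O(~countersign_blueprint → log_out), we obtain O(log_out).
Premise 5 is O(inform_charter → ~log_out); contrapositively O(log_out → ~inform_charter). Since O(log_out) holds, K gives O(~inform_charter).
The contrapositive of premise 4 (O(~escrow_claim → inform_charter)) is O(~inform_charter → escrow_claim), and O(~inform_charter) is already established, so O(escrow_claim).
Premises 1, 3, 6, 9, 11 do not contribute to this derivation.
Hence escrow_claim is obligatory.

Obligatory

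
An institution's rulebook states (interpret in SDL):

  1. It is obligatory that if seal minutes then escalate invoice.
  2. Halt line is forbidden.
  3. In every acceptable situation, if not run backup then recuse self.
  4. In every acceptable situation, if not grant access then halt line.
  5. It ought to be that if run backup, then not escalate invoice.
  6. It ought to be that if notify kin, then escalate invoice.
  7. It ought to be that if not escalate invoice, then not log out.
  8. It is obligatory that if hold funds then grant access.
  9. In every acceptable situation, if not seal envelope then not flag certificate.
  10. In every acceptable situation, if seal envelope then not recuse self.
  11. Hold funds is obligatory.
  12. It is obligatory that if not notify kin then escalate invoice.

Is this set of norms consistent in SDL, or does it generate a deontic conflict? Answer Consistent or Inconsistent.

Premise 4 is O(¬grant_access → halt_line), but O(¬grant_access) is not derivable from the premises, so it does not yield O(halt_line).
So O(halt_line) is not derivable, and the apparent clash with O(¬halt_line) does not arise.
A world satisfying every obligation exists (e.g. escalate_invoice=true, flag_certificate=false, grant_access=true, halt_line=false, hold_funds=true, log_out=false, notify_kin=false, recuse_self=true, run_backup=false, seal_envelope=false, seal_minutes=false); no atom is both obligatory and forbidden, so the set is consistent.

Consistent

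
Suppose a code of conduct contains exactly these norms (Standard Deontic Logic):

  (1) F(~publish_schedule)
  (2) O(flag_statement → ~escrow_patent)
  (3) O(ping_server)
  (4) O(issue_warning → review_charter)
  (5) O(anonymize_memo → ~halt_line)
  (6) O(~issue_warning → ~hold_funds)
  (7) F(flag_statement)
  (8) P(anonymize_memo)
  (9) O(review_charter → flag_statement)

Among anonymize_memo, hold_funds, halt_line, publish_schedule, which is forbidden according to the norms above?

hold_funds

Premise 7, F(flag_statement), is equivalent to O(~flag_statement).
Premise 9, O(review_charter → flag_statement), contraposes to O(~flag_statement → ~review_charter); with O(~flag_statement) we get O(~review_charter).
The contrapositive of premise 4 (O(issue_warning → review_charter)) is O(~review_charter → ~issue_warning), and O(~review_charter) is already established, so O(~issue_warning).
Applying K to premise 6 (O(~issue_warning → ~hold_funds)) and O(~issue_warning) yields O(~hold_funds).
So O(~hold_funds) holds, i.e. hold_funds is forbidden. None of the other listed options is forbidden under the premises.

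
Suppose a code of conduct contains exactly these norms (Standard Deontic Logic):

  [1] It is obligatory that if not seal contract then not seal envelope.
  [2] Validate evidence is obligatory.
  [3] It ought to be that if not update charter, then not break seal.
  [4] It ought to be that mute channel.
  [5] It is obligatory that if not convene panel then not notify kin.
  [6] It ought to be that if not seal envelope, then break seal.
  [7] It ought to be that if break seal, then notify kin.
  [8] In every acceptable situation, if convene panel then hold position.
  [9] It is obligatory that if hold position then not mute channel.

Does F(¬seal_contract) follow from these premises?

From premise 4 we have O(mute_channel).
The contrapositive of premise 9 (O(hold_position → ¬mute_channel)) is O(mute_channel → ¬hold_position), and O(mute_channel) is already established, so O(¬hold_position).
Premise 8, O(convene_panel → hold_position), contraposes to O(¬hold_position → ¬convene_panel); with O(¬hold_position) we get O(¬convene_panel).
Applying K to premise 5 (O(¬convene_panel → ¬notify_kin)) and O(¬convene_panel) yields O(¬notify_kin).
The contrapositive of premise 7 (O(break_seal → notify_kin)) is O(¬notify_kin → ¬break_seal), and O(¬notify_kin) is already established, so O(¬break_seal).
Premise 6, O(¬seal_envelope → break_seal), contraposes to O(¬break_seal → seal_envelope); with O(¬break_seal) we get O(seal_envelope).
Premise 1, O(¬seal_contract → ¬seal_envelope), contraposes to O(seal_envelope → seal_contract); with O(seal_envelope) we get O(seal_contract).
Premises 2, 3 do not contribute to this derivation.
So O(seal_contract) holds, i.e. F(¬seal_contract). The claim follows.

Yes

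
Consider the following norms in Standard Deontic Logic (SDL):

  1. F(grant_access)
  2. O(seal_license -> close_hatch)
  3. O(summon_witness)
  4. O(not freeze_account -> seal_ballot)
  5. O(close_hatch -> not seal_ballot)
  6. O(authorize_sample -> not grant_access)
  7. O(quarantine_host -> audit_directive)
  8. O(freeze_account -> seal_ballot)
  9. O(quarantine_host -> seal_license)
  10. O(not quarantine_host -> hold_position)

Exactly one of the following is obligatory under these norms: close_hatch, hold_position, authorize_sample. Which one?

Premises 4 and 8 cover both cases: O(not freeze_account -> seal_ballot) and O(freeze_account -> seal_ballot). Since not freeze_account ∨ freeze_account is a tautology, O(seal_ballot) follows.
Premise 5, O(close_hatch -> not seal_ballot), contraposes to O(seal_ballot -> not close_hatch); with O(seal_ballot) we get O(not close_hatch).
The contrapositive of premise 2 (O(seal_license -> close_hatch)) is O(not close_hatch -> not seal_license), and O(not close_hatch) is already established, so O(not seal_license).
Premise 9 is O(quarantine_host -> seal_license); contrapositively O(not seal_license -> not quarantine_host). Since O(not seal_license) holds, K gives O(not quarantine_host).
From O(not quarantine_host) and premise 10, O(not quarantine_host -> hold_position), we obtain O(hold_position).
So O(hold_position) holds — hold_position is obligatory. None of the other listed options is made obligatory by any chain of premises.

hold_position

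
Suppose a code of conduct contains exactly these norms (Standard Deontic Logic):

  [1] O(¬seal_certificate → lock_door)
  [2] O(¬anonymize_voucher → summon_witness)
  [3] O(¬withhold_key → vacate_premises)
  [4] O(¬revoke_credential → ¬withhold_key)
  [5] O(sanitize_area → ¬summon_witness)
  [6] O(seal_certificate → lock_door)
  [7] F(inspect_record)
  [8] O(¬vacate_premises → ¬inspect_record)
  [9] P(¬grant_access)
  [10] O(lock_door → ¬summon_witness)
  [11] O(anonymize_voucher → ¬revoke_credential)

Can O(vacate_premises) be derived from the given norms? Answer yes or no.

Yes

Premises 1 and 6 cover both cases: O(¬seal_certificate → lock_door) and O(seal_certificate → lock_door). Since ¬seal_certificate ∨ seal_certificate is a tautology, O(lock_door) follows.
Premise 10 is O(lock_door → ¬summon_witness); since O(lock_door), deontic closure gives O(¬summon_witness).
Premise 2 is O(¬anonymize_voucher → summon_witness); contrapositively O(¬summon_witness → anonymize_voucher). Since O(¬summon_witness) holds, K gives O(anonymize_voucher).
Premise 11 is O(anonymize_voucher → ¬revoke_credential); since O(anonymize_voucher), deontic closure gives O(¬revoke_credential).
From O(¬revoke_credential) and premise 4, O(¬revoke_credential → ¬withhold_key), we obtain O(¬withhold_key).
From O(¬withhold_key) and premise 3, O(¬withhold_key → vacate_premises), we obtain O(vacate_premises).
Premises 5, 7, 8, 9 do not contribute to this derivation.
So O(vacate_premises) follows.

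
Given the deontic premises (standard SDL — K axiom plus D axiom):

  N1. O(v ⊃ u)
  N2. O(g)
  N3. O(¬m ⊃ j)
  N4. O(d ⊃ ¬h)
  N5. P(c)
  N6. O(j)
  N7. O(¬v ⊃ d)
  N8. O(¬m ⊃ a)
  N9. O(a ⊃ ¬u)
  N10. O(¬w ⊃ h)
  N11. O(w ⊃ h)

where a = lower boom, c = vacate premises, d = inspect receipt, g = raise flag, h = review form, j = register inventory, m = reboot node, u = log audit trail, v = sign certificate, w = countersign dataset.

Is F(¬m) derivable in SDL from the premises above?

Yes

Premises 10 and 11 cover both cases: O(¬w ⊃ h) and O(w ⊃ h). Since ¬w ∨ w is a tautology, O(h) follows.
Premise 4 is O(d ⊃ ¬h); contrapositively O(h ⊃ ¬d). Since O(h) holds, K gives O(¬d).
Premise 7 is O(¬v ⊃ d); contrapositively O(¬d ⊃ v). Since O(¬d) holds, K gives O(v).
With premise 1, O(v ⊃ u), the K-axiom yields O(u).
The contrapositive of premise 9 (O(a ⊃ ¬u)) is O(u ⊃ ¬a), and O(u) is already established, so O(¬a).
Premise 8, O(¬m ⊃ a), contraposes to O(¬a ⊃ m); with O(¬a) we get O(m).
Premises 2, 3, 5, 6 do not contribute to this derivation.
So O(m) holds, i.e. F(¬m). The claim follows.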